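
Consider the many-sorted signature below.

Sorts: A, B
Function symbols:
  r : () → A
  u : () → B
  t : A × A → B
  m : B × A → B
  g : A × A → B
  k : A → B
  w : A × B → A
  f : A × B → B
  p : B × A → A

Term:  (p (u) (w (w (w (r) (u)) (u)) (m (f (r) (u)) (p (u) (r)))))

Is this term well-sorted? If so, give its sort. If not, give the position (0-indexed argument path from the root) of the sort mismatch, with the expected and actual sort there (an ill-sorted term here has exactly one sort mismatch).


  (u) : B
        (r) : A
        (u) : B
      (w (r) (u)) : A
      (u) : B
    (w (w (r) (u)) (u)) : A
        (r) : A
        (u) : B
      (f (r) (u)) : B
        (u) : B
        (r) : A
      (p (u) (r)) : A
    (m (f (r) (u)) (p (u) (r))) : B
  (w (w (w (r) (u)) (u)) (m (f (r) (u)) (p (u) (r)))) : A
(p (u) (w (w (w (r) (u)) (u)) (m (f (r) (u)) (p (u) (r))))) : A

well-sorted; sort = A


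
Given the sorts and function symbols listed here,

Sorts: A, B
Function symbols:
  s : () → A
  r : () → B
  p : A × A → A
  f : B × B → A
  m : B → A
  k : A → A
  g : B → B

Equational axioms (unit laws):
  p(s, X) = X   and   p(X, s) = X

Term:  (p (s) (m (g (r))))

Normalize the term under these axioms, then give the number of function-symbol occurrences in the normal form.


1. (p (s) (m (g (r))))  →  (m (g (r)))
normal form: (m (g (r)))

size = 3


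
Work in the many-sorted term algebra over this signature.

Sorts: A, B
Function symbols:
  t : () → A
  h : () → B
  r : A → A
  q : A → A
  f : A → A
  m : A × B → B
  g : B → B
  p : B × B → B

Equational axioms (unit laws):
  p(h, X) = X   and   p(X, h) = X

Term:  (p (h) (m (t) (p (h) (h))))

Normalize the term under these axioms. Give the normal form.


normal form = (m (t) (h))

1. (p (h) (m (t) (p (h) (h))))  →  (m (t) (p (h) (h)))
2. (m (t) (p (h) (h)))  →  (m (t) (h))


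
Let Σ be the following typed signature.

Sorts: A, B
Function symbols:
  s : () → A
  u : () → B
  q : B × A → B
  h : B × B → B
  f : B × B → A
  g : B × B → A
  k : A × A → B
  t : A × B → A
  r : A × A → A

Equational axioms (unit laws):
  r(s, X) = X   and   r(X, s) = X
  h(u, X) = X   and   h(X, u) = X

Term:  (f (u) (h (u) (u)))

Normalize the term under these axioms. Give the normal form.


1. (f (u) (h (u) (u)))  →  (f (u) (u))

normal form = (f (u) (u))


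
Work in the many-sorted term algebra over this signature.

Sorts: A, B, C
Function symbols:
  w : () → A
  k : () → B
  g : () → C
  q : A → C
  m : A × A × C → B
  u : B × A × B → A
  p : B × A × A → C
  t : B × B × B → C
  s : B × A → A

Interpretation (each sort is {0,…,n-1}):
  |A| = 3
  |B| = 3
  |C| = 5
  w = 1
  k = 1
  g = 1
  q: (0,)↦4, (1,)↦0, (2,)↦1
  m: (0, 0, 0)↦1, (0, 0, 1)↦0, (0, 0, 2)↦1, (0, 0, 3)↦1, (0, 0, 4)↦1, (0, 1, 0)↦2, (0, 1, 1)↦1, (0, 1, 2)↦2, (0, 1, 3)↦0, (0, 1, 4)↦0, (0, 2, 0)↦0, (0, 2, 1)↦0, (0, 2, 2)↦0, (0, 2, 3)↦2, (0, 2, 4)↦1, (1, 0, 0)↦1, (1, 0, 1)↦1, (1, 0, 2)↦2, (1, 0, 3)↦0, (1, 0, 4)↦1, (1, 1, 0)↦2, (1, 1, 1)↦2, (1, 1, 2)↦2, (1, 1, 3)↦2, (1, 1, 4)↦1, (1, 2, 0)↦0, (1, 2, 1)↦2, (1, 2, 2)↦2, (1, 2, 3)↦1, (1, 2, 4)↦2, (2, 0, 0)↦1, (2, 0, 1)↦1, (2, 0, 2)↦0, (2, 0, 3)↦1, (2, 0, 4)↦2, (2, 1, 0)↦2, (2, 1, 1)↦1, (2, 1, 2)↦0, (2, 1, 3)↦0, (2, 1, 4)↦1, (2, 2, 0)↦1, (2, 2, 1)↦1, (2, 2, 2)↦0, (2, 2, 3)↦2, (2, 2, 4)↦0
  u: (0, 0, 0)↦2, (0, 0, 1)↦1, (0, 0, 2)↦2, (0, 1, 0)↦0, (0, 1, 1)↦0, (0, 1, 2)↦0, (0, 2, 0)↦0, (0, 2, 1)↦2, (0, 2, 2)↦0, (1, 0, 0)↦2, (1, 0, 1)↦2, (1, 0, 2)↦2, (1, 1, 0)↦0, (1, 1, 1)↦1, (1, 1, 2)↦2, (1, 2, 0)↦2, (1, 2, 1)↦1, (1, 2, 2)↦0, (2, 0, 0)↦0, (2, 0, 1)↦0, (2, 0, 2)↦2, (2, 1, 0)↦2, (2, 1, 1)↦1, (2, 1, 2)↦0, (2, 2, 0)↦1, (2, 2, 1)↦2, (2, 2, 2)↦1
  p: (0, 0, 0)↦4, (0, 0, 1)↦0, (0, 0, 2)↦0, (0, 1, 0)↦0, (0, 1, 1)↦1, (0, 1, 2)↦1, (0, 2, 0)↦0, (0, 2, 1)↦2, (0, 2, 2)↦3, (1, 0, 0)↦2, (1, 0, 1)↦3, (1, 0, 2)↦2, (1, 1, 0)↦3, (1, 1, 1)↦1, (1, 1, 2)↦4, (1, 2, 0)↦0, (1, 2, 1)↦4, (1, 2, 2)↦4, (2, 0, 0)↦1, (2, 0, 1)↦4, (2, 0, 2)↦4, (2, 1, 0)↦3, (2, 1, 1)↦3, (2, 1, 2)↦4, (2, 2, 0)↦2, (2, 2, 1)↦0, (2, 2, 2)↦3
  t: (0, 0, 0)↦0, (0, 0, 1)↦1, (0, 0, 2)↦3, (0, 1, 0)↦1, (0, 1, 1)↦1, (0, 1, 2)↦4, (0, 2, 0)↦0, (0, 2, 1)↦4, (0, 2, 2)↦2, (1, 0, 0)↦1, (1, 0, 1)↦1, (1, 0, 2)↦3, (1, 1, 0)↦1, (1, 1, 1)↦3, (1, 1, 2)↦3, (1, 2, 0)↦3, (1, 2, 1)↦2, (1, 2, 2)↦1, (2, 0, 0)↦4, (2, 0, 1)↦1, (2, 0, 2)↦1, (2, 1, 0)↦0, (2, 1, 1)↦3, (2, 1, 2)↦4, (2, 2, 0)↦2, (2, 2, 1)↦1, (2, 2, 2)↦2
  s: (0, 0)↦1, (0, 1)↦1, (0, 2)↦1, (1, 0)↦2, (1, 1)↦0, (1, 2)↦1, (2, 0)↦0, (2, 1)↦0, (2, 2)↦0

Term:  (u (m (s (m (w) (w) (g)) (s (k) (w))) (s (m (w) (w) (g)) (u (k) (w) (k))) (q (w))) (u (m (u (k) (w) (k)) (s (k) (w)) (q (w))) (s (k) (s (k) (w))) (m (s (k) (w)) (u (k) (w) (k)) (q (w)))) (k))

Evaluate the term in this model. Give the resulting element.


  w = 1
  w = 1
  g = 1
  (m (w) (w) (g)) = m(1, 1, 1) = 2
  k = 1
  w = 1
  (s (k) (w)) = s(1, 1) = 0
  (s (m (w) (w) (g)) (s (k) (w))) = s(2, 0) = 0
  w = 1
  w = 1
  g = 1
  (m (w) (w) (g)) = m(1, 1, 1) = 2
  k = 1
  w = 1
  k = 1
  (u (k) (w) (k)) = u(1, 1, 1) = 1
  (s (m (w) (w) (g)) (u (k) (w) (k))) = s(2, 1) = 0
  w = 1
  (q (w)) = q(1,) = 0
  (m (s (m (w) (w) (g)) (s (k) (w))) (s (m (w) (w) (g)) (u (k) (w) (k))) (q (w))) = m(0, 0, 0) = 1
  k = 1
  w = 1
  k = 1
  (u (k) (w) (k)) = u(1, 1, 1) = 1
  k = 1
  w = 1
  (s (k) (w)) = s(1, 1) = 0
  w = 1
  (q (w)) = q(1,) = 0
  (m (u (k) (w) (k)) (s (k) (w)) (q (w))) = m(1, 0, 0) = 1
  k = 1
  k = 1
  w = 1
  (s (k) (w)) = s(1, 1) = 0
  (s (k) (s (k) (w))) = s(1, 0) = 2
  k = 1
  w = 1
  (s (k) (w)) = s(1, 1) = 0
  k = 1
  w = 1
  k = 1
  (u (k) (w) (k)) = u(1, 1, 1) = 1
  w = 1
  (q (w)) = q(1,) = 0
  (m (s (k) (w)) (u (k) (w) (k)) (q (w))) = m(0, 1, 0) = 2
  (u (m (u (k) (w) (k)) (s (k) (w)) (q (w))) (s (k) (s (k) (w))) (m (s (k) (w)) (u (k) (w) (k)) (q (w)))) = u(1, 2, 2) = 0
  k = 1
  (u (m (s (m (w) (w) (g)) (s (k) (w))) (s (m (w) (w) (g)) (u (k) (w) (k))) (q (w))) (u (m (u (k) (w) (k)) (s (k) (w)) (q (w))) (s (k) (s (k) (w))) (m (s (k) (w)) (u (k) (w) (k)) (q (w)))) (k)) = u(1, 0, 1) = 2

value = 2


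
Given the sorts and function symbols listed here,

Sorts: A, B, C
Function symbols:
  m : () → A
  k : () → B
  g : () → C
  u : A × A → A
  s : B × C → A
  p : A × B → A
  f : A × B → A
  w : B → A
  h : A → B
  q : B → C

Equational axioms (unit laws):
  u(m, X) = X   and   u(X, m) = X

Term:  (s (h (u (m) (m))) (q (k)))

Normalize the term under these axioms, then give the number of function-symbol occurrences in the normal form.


1. (s (h (u (m) (m))) (q (k)))  →  (s (h (m)) (q (k)))
normal form: (s (h (m)) (q (k)))

size = 5


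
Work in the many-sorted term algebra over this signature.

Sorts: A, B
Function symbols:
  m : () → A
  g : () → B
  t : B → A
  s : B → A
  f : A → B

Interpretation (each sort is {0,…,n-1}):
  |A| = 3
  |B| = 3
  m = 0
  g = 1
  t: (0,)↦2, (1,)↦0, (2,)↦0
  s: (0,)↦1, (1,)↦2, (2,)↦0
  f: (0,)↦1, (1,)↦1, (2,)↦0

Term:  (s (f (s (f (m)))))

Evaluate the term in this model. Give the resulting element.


value = 1

  m = 0
  (f (m)) = f(0,) = 1
  (s (f (m))) = s(1,) = 2
  (f (s (f (m)))) = f(2,) = 0
  (s (f (s (f (m))))) = s(0,) = 1


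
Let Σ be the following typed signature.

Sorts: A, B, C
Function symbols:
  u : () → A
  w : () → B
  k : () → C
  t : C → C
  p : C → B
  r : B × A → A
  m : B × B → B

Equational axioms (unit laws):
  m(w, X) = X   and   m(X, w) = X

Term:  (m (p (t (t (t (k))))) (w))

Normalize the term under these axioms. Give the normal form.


1. (m (p (t (t (t (k))))) (w))  →  (p (t (t (t (k)))))

normal form = (p (t (t (t (k)))))


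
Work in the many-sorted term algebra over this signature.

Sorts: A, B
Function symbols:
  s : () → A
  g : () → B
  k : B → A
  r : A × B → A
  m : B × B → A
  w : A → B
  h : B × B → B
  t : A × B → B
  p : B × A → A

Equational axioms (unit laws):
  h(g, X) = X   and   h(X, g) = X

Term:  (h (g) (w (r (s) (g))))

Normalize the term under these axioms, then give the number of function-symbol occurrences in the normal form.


1. (h (g) (w (r (s) (g))))  →  (w (r (s) (g)))
normal form: (w (r (s) (g)))

size = 4


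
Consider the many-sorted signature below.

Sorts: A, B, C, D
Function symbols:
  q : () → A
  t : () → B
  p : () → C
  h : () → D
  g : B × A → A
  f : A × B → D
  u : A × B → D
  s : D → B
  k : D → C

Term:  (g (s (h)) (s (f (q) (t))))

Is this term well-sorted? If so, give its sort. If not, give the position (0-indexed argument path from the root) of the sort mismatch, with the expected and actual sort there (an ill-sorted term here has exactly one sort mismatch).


    (h) : D
  (s (h)) : B
      (q) : A
      (t) : B
    (f (q) (t)) : D
  (s (f (q) (t))) : B
(g (s (h)) (s (f (q) (t)))) : ✗ arg 1 at [1] has sort B, expected A

ill-sorted at position [1]: expected A, got B


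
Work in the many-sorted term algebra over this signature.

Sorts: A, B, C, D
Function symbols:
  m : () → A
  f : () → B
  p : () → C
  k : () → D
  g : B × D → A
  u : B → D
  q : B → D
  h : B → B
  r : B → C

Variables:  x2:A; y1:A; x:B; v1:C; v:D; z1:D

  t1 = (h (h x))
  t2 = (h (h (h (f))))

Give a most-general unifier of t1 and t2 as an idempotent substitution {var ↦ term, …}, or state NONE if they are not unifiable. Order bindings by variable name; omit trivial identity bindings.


{x ↦ (h (f))}


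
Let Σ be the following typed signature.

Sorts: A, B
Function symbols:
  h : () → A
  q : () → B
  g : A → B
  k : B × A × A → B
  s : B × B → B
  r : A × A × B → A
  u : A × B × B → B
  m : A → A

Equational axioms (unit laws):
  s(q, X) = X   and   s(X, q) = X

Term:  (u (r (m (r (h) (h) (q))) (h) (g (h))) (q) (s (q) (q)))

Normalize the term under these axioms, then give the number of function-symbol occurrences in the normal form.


size = 12

1. (u (r (m (r (h) (h) (q))) (h) (g (h))) (q) (s (q) (q)))  →  (u (r (m (r (h) (h) (q))) (h) (g (h))) (q) (q))
normal form: (u (r (m (r (h) (h) (q))) (h) (g (h))) (q) (q))


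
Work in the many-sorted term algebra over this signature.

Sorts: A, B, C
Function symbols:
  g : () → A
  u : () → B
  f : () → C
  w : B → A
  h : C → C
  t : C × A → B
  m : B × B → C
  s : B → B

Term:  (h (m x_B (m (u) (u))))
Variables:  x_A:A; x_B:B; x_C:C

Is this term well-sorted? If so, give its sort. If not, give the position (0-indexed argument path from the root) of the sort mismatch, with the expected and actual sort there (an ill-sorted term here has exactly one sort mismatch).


ill-sorted at position [0, 1]: expected B, got C

    x_B : B
      (u) : B
      (u) : B
    (m (u) (u)) : C
  (m x_B (m (u) (u))) : ✗ arg 1 at [0, 1] has sort C, expected B


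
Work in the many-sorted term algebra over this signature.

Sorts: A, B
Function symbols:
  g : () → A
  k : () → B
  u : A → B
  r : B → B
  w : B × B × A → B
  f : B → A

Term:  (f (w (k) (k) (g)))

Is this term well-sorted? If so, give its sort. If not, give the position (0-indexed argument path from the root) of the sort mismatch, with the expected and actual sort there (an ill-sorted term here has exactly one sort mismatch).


    (k) : B
    (k) : B
    (g) : A
  (w (k) (k) (g)) : B
(f (w (k) (k) (g))) : A

well-sorted; sort = A


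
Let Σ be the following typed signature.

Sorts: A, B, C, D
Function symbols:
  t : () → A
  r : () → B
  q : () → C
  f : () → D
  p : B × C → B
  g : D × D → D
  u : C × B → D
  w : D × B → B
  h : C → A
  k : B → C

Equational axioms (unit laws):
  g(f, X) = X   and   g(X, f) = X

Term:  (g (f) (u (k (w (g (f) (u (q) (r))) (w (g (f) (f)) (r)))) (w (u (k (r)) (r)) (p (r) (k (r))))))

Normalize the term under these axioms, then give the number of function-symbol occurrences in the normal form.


1. (g (f) (u (k (w (g (f) (u (q) (r))) (w (g (f) (f)) (r)))) (w (u (k (r)) (r)) (p (r) (k (r))))))  →  (u (k (w (g (f) (u (q) (r))) (w (g (f) (f)) (r)))) (w (u (k (r)) (r)) (p (r) (k (r)))))
2. (u (k (w (g (f) (u (q) (r))) (w (g (f) (f)) (r)))) (w (u (k (r)) (r)) (p (r) (k (r)))))  →  (u (k (w (u (q) (r)) (w (g (f) (f)) (r)))) (w (u (k (r)) (r)) (p (r) (k (r)))))
3. (u (k (w (u (q) (r)) (w (g (f) (f)) (r)))) (w (u (k (r)) (r)) (p (r) (k (r)))))  →  (u (k (w (u (q) (r)) (w (f) (r)))) (w (u (k (r)) (r)) (p (r) (k (r)))))
normal form: (u (k (w (u (q) (r)) (w (f) (r)))) (w (u (k (r)) (r)) (p (r) (k (r)))))

size = 18


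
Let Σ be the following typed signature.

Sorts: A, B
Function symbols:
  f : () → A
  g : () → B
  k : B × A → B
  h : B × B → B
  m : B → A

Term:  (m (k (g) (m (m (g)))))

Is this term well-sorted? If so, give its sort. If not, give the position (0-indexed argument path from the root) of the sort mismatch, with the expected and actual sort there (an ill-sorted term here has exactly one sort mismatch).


    (g) : B
        (g) : B
      (m (g)) : A
    (m (m (g))) : ✗ arg 0 at [0, 1, 0] has sort A, expected B

ill-sorted at position [0, 1, 0]: expected B, got A


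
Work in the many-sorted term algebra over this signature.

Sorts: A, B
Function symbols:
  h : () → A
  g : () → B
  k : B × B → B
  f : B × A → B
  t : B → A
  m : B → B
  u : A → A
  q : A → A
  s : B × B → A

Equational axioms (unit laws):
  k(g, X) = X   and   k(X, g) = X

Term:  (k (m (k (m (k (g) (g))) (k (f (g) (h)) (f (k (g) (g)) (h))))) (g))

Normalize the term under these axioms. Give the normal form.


normal form = (m (k (m (g)) (k (f (g) (h)) (f (g) (h)))))

1. (k (m (k (m (k (g) (g))) (k (f (g) (h)) (f (k (g) (g)) (h))))) (g))  →  (m (k (m (k (g) (g))) (k (f (g) (h)) (f (k (g) (g)) (h)))))
2. (m (k (m (k (g) (g))) (k (f (g) (h)) (f (k (g) (g)) (h)))))  →  (m (k (m (g)) (k (f (g) (h)) (f (k (g) (g)) (h)))))
3. (m (k (m (g)) (k (f (g) (h)) (f (k (g) (g)) (h)))))  →  (m (k (m (g)) (k (f (g) (h)) (f (g) (h)))))


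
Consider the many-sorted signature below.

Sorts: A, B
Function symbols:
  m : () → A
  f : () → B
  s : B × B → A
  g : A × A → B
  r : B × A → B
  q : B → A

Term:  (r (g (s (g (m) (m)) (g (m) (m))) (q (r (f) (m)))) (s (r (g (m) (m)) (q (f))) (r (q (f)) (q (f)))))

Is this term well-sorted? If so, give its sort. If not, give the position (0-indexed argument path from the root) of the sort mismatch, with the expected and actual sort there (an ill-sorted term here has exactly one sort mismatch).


        (m) : A
        (m) : A
      (g (m) (m)) : B
        (m) : A
        (m) : A
      (g (m) (m)) : B
    (s (g (m) (m)) (g (m) (m))) : A
        (f) : B
        (m) : A
      (r (f) (m)) : B
    (q (r (f) (m))) : A
  (g (s (g (m) (m)) (g (m) (m))) (q (r (f) (m)))) : B
        (m) : A
        (m) : A
      (g (m) (m)) : B
        (f) : B
      (q (f)) : A
    (r (g (m) (m)) (q (f))) : B
        (f) : B
      (q (f)) : A
        (f) : B
      (q (f)) : A
    (r (q (f)) (q (f))) : ✗ arg 0 at [1, 1, 0] has sort A, expected B

ill-sorted at position [1, 1, 0]: expected B, got A


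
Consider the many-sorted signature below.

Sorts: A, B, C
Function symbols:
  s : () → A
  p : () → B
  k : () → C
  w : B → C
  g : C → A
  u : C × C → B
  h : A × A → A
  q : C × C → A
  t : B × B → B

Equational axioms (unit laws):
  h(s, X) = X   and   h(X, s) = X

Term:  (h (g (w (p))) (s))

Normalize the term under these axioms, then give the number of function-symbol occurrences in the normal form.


size = 3

1. (h (g (w (p))) (s))  →  (g (w (p)))
normal form: (g (w (p)))


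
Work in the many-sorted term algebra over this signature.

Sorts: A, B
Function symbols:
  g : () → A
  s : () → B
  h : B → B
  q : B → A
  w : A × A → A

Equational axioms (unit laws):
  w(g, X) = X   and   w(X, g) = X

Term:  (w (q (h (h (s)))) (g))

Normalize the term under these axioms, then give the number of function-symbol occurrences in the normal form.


1. (w (q (h (h (s)))) (g))  →  (q (h (h (s))))
normal form: (q (h (h (s))))

size = 4


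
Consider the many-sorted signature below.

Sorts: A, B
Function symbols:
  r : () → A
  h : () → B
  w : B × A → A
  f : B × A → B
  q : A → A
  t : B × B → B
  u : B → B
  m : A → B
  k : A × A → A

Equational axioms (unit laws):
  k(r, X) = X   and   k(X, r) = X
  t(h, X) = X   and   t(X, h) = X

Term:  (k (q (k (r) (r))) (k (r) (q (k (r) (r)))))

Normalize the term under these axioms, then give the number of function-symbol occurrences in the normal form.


size = 5

1. (k (q (k (r) (r))) (k (r) (q (k (r) (r)))))  →  (k (q (r)) (k (r) (q (k (r) (r)))))
2. (k (q (r)) (k (r) (q (k (r) (r)))))  →  (k (q (r)) (q (k (r) (r))))
3. (k (q (r)) (q (k (r) (r))))  →  (k (q (r)) (q (r)))
normal form: (k (q (r)) (q (r)))


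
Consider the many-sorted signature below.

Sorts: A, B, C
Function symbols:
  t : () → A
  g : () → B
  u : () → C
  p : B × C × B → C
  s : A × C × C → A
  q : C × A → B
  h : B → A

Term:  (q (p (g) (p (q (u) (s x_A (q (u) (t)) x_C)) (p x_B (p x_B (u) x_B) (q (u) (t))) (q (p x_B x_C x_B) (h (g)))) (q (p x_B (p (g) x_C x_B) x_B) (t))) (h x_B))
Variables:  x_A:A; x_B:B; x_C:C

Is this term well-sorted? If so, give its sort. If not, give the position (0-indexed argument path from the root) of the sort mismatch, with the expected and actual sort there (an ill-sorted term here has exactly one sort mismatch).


ill-sorted at position [0, 1, 0, 1, 1]: expected C, got B

    (g) : B
        (u) : C
          x_A : A
            (u) : C
            (t) : A
          (q (u) (t)) : B
          x_C : C
        (s x_A (q (u) (t)) x_C) : ✗ arg 1 at [0, 1, 0, 1, 1] has sort B, expected C
        x_B : B
          x_B : B
          (u) : C
          x_B : B
        (p x_B (u) x_B) : C
          (u) : C
          (t) : A
        (q (u) (t)) : B
      (p x_B (p x_B (u) x_B) (q (u) (t))) : C
          x_B : B
          x_C : C
          x_B : B
        (p x_B x_C x_B) : C
          (g) : B
        (h (g)) : A
      (q (p x_B x_C x_B) (h (g))) : B
        x_B : B
          (g) : B
          x_C : C
          x_B : B
        (p (g) x_C x_B) : C
        x_B : B
      (p x_B (p (g) x_C x_B) x_B) : C
      (t) : A
    (q (p x_B (p (g) x_C x_B) x_B) (t)) : B
    x_B : B
  (h x_B) : A


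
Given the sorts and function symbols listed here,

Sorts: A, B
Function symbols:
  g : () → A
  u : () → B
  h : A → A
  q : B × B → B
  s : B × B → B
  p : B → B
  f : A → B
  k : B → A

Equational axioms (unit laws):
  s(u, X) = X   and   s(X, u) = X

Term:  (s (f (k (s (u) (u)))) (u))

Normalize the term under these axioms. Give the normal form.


1. (s (f (k (s (u) (u)))) (u))  →  (f (k (s (u) (u))))
2. (f (k (s (u) (u))))  →  (f (k (u)))

normal form = (f (k (u)))


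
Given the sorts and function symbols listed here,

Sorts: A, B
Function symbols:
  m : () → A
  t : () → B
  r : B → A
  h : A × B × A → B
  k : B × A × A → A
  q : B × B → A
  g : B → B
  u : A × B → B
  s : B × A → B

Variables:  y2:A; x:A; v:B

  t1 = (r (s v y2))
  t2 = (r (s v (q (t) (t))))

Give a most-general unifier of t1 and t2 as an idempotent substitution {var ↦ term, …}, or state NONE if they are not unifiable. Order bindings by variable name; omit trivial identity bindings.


{y2 ↦ (q (t) (t))}


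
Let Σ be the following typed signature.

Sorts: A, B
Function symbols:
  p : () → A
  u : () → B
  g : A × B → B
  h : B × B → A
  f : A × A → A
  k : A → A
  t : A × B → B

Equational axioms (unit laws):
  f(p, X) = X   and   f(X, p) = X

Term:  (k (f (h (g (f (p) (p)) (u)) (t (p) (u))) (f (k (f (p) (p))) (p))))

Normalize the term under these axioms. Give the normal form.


normal form = (k (f (h (g (p) (u)) (t (p) (u))) (k (p))))

1. (k (f (h (g (f (p) (p)) (u)) (t (p) (u))) (f (k (f (p) (p))) (p))))  →  (k (f (h (g (p) (u)) (t (p) (u))) (f (k (f (p) (p))) (p))))
2. (k (f (h (g (p) (u)) (t (p) (u))) (f (k (f (p) (p))) (p))))  →  (k (f (h (g (p) (u)) (t (p) (u))) (k (f (p) (p)))))
3. (k (f (h (g (p) (u)) (t (p) (u))) (k (f (p) (p)))))  →  (k (f (h (g (p) (u)) (t (p) (u))) (k (p))))


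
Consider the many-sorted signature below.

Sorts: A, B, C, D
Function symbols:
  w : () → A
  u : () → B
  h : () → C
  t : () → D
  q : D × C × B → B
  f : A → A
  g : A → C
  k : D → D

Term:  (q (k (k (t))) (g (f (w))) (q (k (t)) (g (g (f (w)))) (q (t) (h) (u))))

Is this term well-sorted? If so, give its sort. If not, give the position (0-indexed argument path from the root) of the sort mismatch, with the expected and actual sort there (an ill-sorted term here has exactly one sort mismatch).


      (t) : D
    (k (t)) : D
  (k (k (t))) : D
      (w) : A
    (f (w)) : A
  (g (f (w))) : C
      (t) : D
    (k (t)) : D
          (w) : A
        (f (w)) : A
      (g (f (w))) : C
    (g (g (f (w)))) : ✗ arg 0 at [2, 1, 0] has sort C, expected A
      (t) : D
      (h) : C
      (u) : B
    (q (t) (h) (u)) : B

ill-sorted at position [2, 1, 0]: expected A, got C


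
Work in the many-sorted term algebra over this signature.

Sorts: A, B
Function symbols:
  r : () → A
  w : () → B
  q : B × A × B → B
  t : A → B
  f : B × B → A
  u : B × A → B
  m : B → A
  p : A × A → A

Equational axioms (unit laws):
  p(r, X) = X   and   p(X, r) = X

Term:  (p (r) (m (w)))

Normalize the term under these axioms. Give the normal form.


1. (p (r) (m (w)))  →  (m (w))

normal form = (m (w))


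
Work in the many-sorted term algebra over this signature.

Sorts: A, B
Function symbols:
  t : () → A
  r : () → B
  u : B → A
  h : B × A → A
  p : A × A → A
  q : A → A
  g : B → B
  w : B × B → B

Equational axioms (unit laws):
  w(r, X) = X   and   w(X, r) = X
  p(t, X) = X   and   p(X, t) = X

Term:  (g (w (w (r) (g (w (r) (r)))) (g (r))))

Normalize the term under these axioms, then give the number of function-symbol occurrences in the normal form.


1. (g (w (w (r) (g (w (r) (r)))) (g (r))))  →  (g (w (g (w (r) (r))) (g (r))))
2. (g (w (g (w (r) (r))) (g (r))))  →  (g (w (g (r)) (g (r))))
normal form: (g (w (g (r)) (g (r))))

size = 6


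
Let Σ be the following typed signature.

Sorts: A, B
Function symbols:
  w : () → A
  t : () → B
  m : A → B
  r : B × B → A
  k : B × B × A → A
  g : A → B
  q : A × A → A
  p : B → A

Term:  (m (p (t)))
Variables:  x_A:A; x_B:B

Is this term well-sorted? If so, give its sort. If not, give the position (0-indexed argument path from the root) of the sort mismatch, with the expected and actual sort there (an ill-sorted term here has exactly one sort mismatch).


well-sorted; sort = B

    (t) : B
  (p (t)) : A
(m (p (t))) : B


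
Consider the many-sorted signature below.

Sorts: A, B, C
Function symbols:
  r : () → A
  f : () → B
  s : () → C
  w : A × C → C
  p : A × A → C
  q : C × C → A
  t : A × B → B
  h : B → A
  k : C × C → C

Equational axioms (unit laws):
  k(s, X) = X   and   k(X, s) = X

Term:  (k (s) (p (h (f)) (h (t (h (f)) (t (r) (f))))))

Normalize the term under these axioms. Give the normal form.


normal form = (p (h (f)) (h (t (h (f)) (t (r) (f)))))

1. (k (s) (p (h (f)) (h (t (h (f)) (t (r) (f))))))  →  (p (h (f)) (h (t (h (f)) (t (r) (f)))))


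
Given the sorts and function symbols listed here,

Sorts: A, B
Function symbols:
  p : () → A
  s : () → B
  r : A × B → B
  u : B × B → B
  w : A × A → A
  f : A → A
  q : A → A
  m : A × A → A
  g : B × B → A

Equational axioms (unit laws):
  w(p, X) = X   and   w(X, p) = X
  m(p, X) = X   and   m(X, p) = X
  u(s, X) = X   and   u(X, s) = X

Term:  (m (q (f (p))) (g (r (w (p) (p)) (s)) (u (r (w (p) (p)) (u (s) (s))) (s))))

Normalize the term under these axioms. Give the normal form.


1. (m (q (f (p))) (g (r (w (p) (p)) (s)) (u (r (w (p) (p)) (u (s) (s))) (s))))  →  (m (q (f (p))) (g (r (p) (s)) (u (r (w (p) (p)) (u (s) (s))) (s))))
2. (m (q (f (p))) (g (r (p) (s)) (u (r (w (p) (p)) (u (s) (s))) (s))))  →  (m (q (f (p))) (g (r (p) (s)) (r (w (p) (p)) (u (s) (s)))))
3. (m (q (f (p))) (g (r (p) (s)) (r (w (p) (p)) (u (s) (s)))))  →  (m (q (f (p))) (g (r (p) (s)) (r (p) (u (s) (s)))))
4. (m (q (f (p))) (g (r (p) (s)) (r (p) (u (s) (s)))))  →  (m (q (f (p))) (g (r (p) (s)) (r (p) (s))))

normal form = (m (q (f (p))) (g (r (p) (s)) (r (p) (s))))


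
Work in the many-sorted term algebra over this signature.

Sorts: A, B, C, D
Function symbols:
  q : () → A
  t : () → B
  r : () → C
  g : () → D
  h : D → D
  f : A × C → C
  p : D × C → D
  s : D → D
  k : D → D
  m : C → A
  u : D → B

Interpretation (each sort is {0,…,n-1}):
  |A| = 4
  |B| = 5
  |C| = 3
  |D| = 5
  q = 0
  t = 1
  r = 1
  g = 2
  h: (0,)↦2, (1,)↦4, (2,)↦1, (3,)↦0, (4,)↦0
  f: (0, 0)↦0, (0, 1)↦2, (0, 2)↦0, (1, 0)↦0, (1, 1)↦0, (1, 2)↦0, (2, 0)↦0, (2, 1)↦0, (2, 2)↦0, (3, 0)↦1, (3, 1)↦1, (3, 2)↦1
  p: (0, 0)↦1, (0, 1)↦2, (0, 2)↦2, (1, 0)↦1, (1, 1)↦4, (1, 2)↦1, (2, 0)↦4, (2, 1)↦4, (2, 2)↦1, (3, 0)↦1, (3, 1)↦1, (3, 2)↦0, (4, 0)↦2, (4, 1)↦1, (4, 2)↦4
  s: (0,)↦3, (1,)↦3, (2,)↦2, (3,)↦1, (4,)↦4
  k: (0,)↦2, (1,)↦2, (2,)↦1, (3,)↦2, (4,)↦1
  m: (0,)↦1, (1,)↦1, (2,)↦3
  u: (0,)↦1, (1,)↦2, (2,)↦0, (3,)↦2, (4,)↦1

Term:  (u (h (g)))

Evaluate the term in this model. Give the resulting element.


  g = 2
  (h (g)) = h(2,) = 1
  (u (h (g))) = u(1,) = 2

value = 2


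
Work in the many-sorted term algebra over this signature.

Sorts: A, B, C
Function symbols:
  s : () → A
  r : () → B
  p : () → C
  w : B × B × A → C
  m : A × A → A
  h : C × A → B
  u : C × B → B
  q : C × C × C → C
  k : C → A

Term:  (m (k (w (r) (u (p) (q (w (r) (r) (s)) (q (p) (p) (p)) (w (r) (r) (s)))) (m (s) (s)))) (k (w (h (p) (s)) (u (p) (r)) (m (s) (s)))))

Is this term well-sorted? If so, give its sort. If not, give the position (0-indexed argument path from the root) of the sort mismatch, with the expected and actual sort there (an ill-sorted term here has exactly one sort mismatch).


      (r) : B
        (p) : C
            (r) : B
            (r) : B
            (s) : A
          (w (r) (r) (s)) : C
            (p) : C
            (p) : C
            (p) : C
          (q (p) (p) (p)) : C
            (r) : B
            (r) : B
            (s) : A
          (w (r) (r) (s)) : C
        (q (w (r) (r) (s)) (q (p) (p) (p)) (w (r) (r) (s))) : C
      (u (p) (q (w (r) (r) (s)) (q (p) (p) (p)) (w (r) (r) (s)))) : ✗ arg 1 at [0, 0, 1, 1] has sort C, expected B
        (s) : A
        (s) : A
      (m (s) (s)) : A
        (p) : C
        (s) : A
      (h (p) (s)) : B
        (p) : C
        (r) : B
      (u (p) (r)) : B
        (s) : A
        (s) : A
      (m (s) (s)) : A
    (w (h (p) (s)) (u (p) (r)) (m (s) (s))) : C
  (k (w (h (p) (s)) (u (p) (r)) (m (s) (s)))) : A

ill-sorted at position [0, 0, 1, 1]: expected B, got C


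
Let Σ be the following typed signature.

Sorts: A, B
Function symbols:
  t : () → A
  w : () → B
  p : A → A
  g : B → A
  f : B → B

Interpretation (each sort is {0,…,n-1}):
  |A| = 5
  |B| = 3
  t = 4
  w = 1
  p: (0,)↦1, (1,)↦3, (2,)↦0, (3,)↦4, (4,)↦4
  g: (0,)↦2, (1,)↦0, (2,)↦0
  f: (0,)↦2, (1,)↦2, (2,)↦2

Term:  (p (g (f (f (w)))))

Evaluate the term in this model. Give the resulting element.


value = 1

  w = 1
  (f (w)) = f(1,) = 2
  (f (f (w))) = f(2,) = 2
  (g (f (f (w)))) = g(2,) = 0
  (p (g (f (f (w))))) = p(0,) = 1


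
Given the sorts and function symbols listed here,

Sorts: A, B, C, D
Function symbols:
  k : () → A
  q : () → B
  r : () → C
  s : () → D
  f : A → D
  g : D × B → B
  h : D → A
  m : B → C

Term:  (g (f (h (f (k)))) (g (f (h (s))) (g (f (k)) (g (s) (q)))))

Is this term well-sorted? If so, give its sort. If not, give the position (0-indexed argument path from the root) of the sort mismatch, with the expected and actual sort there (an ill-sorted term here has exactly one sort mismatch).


well-sorted; sort = B

        (k) : A
      (f (k)) : D
    (h (f (k))) : A
  (f (h (f (k)))) : D
        (s) : D
      (h (s)) : A
    (f (h (s))) : D
        (k) : A
      (f (k)) : D
        (s) : D
        (q) : B
      (g (s) (q)) : B
    (g (f (k)) (g (s) (q))) : B
  (g (f (h (s))) (g (f (k)) (g (s) (q)))) : B
(g (f (h (f (k)))) (g (f (h (s))) (g (f (k)) (g (s) (q))))) : B


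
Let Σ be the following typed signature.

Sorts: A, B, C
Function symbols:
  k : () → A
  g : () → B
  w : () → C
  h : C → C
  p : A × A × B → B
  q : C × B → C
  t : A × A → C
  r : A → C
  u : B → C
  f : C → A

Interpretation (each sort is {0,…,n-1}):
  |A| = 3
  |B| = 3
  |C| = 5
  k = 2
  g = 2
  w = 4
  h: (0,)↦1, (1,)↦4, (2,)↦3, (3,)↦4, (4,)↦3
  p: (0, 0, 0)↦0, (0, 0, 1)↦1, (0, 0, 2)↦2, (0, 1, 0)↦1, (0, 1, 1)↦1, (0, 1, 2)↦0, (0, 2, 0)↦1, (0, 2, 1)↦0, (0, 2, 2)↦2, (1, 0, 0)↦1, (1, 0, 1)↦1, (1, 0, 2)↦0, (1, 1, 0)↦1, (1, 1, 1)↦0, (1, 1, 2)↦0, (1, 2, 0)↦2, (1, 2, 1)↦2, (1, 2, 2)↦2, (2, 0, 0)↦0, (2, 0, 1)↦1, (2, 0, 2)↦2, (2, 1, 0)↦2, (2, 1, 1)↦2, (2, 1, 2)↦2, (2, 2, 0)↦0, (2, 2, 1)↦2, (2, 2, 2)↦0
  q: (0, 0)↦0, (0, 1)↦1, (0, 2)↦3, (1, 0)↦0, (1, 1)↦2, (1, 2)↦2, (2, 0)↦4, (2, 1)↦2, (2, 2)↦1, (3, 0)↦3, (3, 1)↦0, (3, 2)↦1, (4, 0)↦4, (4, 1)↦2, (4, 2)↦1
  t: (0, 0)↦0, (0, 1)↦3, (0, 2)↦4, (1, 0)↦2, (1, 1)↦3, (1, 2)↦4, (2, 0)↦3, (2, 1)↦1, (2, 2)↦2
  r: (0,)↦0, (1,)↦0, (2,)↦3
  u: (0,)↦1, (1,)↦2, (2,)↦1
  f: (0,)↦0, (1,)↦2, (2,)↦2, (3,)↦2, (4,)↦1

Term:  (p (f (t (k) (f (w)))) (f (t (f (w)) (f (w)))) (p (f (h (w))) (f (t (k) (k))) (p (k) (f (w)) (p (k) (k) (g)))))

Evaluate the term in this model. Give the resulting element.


  k = 2
  w = 4
  (f (w)) = f(4,) = 1
  (t (k) (f (w))) = t(2, 1) = 1
  (f (t (k) (f (w)))) = f(1,) = 2
  w = 4
  (f (w)) = f(4,) = 1
  w = 4
  (f (w)) = f(4,) = 1
  (t (f (w)) (f (w))) = t(1, 1) = 3
  (f (t (f (w)) (f (w)))) = f(3,) = 2
  w = 4
  (h (w)) = h(4,) = 3
  (f (h (w))) = f(3,) = 2
  k = 2
  k = 2
  (t (k) (k)) = t(2, 2) = 2
  (f (t (k) (k))) = f(2,) = 2
  k = 2
  w = 4
  (f (w)) = f(4,) = 1
  k = 2
  k = 2
  g = 2
  (p (k) (k) (g)) = p(2, 2, 2) = 0
  (p (k) (f (w)) (p (k) (k) (g))) = p(2, 1, 0) = 2
  (p (f (h (w))) (f (t (k) (k))) (p (k) (f (w)) (p (k) (k) (g)))) = p(2, 2, 2) = 0
  (p (f (t (k) (f (w)))) (f (t (f (w)) (f (w)))) (p (f (h (w))) (f (t (k) (k))) (p (k) (f (w)) (p (k) (k) (g))))) = p(2, 2, 0) = 0

value = 0


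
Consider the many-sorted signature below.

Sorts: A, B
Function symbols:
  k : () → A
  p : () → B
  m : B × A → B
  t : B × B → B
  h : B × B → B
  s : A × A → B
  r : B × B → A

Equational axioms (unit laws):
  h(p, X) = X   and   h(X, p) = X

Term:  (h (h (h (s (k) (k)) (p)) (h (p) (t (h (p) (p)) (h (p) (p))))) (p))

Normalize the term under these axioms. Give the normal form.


1. (h (h (h (s (k) (k)) (p)) (h (p) (t (h (p) (p)) (h (p) (p))))) (p))  →  (h (h (s (k) (k)) (p)) (h (p) (t (h (p) (p)) (h (p) (p)))))
2. (h (h (s (k) (k)) (p)) (h (p) (t (h (p) (p)) (h (p) (p)))))  →  (h (s (k) (k)) (h (p) (t (h (p) (p)) (h (p) (p)))))
3. (h (s (k) (k)) (h (p) (t (h (p) (p)) (h (p) (p)))))  →  (h (s (k) (k)) (t (h (p) (p)) (h (p) (p))))
4. (h (s (k) (k)) (t (h (p) (p)) (h (p) (p))))  →  (h (s (k) (k)) (t (p) (h (p) (p))))
5. (h (s (k) (k)) (t (p) (h (p) (p))))  →  (h (s (k) (k)) (t (p) (p)))

normal form = (h (s (k) (k)) (t (p) (p)))


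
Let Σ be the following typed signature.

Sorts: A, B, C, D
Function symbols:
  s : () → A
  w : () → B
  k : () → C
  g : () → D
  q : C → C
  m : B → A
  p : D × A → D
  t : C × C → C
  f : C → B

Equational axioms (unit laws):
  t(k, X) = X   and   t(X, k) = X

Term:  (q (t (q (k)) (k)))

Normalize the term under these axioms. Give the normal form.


normal form = (q (q (k)))

1. (q (t (q (k)) (k)))  →  (q (q (k)))


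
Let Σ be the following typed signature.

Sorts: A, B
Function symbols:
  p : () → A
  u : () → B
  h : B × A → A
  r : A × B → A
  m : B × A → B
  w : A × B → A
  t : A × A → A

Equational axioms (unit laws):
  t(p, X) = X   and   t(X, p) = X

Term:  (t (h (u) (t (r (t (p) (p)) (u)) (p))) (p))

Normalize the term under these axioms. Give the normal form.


1. (t (h (u) (t (r (t (p) (p)) (u)) (p))) (p))  →  (h (u) (t (r (t (p) (p)) (u)) (p)))
2. (h (u) (t (r (t (p) (p)) (u)) (p)))  →  (h (u) (r (t (p) (p)) (u)))
3. (h (u) (r (t (p) (p)) (u)))  →  (h (u) (r (p) (u)))

normal form = (h (u) (r (p) (u)))


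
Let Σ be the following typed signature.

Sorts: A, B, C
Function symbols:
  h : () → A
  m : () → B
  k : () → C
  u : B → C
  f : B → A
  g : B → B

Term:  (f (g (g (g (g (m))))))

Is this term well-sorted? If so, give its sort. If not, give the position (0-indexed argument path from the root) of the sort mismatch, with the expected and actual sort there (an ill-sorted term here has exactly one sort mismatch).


well-sorted; sort = A

          (m) : B
        (g (m)) : B
      (g (g (m))) : B
    (g (g (g (m)))) : B
  (g (g (g (g (m))))) : B
(f (g (g (g (g (m)))))) : A


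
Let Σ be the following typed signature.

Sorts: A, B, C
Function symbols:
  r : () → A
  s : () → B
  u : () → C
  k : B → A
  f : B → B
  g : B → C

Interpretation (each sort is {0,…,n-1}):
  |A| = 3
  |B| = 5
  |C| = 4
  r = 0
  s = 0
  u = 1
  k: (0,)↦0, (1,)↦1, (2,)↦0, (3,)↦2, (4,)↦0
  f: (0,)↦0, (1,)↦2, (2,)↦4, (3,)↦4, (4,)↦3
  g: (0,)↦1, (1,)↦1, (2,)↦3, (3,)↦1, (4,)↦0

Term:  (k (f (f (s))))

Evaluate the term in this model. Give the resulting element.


value = 0

  s = 0
  (f (s)) = f(0,) = 0
  (f (f (s))) = f(0,) = 0
  (k (f (f (s)))) = k(0,) = 0


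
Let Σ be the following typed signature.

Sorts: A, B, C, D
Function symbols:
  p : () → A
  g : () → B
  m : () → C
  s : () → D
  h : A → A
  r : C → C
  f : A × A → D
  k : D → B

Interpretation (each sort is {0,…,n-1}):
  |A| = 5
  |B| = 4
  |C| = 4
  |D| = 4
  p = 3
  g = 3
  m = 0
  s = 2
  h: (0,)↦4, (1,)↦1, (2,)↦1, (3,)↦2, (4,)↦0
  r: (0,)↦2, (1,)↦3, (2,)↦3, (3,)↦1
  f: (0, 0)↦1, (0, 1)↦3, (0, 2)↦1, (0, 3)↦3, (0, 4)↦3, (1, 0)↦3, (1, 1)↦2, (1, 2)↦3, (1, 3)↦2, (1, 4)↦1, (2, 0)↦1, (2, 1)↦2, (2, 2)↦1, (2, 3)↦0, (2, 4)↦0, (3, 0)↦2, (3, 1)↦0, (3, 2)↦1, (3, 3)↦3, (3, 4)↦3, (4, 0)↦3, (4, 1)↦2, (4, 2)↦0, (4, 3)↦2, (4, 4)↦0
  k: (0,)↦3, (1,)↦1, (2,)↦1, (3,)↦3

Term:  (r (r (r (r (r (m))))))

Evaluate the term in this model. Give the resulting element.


  m = 0
  (r (m)) = r(0,) = 2
  (r (r (m))) = r(2,) = 3
  (r (r (r (m)))) = r(3,) = 1
  (r (r (r (r (m))))) = r(1,) = 3
  (r (r (r (r (r (m)))))) = r(3,) = 1

value = 1


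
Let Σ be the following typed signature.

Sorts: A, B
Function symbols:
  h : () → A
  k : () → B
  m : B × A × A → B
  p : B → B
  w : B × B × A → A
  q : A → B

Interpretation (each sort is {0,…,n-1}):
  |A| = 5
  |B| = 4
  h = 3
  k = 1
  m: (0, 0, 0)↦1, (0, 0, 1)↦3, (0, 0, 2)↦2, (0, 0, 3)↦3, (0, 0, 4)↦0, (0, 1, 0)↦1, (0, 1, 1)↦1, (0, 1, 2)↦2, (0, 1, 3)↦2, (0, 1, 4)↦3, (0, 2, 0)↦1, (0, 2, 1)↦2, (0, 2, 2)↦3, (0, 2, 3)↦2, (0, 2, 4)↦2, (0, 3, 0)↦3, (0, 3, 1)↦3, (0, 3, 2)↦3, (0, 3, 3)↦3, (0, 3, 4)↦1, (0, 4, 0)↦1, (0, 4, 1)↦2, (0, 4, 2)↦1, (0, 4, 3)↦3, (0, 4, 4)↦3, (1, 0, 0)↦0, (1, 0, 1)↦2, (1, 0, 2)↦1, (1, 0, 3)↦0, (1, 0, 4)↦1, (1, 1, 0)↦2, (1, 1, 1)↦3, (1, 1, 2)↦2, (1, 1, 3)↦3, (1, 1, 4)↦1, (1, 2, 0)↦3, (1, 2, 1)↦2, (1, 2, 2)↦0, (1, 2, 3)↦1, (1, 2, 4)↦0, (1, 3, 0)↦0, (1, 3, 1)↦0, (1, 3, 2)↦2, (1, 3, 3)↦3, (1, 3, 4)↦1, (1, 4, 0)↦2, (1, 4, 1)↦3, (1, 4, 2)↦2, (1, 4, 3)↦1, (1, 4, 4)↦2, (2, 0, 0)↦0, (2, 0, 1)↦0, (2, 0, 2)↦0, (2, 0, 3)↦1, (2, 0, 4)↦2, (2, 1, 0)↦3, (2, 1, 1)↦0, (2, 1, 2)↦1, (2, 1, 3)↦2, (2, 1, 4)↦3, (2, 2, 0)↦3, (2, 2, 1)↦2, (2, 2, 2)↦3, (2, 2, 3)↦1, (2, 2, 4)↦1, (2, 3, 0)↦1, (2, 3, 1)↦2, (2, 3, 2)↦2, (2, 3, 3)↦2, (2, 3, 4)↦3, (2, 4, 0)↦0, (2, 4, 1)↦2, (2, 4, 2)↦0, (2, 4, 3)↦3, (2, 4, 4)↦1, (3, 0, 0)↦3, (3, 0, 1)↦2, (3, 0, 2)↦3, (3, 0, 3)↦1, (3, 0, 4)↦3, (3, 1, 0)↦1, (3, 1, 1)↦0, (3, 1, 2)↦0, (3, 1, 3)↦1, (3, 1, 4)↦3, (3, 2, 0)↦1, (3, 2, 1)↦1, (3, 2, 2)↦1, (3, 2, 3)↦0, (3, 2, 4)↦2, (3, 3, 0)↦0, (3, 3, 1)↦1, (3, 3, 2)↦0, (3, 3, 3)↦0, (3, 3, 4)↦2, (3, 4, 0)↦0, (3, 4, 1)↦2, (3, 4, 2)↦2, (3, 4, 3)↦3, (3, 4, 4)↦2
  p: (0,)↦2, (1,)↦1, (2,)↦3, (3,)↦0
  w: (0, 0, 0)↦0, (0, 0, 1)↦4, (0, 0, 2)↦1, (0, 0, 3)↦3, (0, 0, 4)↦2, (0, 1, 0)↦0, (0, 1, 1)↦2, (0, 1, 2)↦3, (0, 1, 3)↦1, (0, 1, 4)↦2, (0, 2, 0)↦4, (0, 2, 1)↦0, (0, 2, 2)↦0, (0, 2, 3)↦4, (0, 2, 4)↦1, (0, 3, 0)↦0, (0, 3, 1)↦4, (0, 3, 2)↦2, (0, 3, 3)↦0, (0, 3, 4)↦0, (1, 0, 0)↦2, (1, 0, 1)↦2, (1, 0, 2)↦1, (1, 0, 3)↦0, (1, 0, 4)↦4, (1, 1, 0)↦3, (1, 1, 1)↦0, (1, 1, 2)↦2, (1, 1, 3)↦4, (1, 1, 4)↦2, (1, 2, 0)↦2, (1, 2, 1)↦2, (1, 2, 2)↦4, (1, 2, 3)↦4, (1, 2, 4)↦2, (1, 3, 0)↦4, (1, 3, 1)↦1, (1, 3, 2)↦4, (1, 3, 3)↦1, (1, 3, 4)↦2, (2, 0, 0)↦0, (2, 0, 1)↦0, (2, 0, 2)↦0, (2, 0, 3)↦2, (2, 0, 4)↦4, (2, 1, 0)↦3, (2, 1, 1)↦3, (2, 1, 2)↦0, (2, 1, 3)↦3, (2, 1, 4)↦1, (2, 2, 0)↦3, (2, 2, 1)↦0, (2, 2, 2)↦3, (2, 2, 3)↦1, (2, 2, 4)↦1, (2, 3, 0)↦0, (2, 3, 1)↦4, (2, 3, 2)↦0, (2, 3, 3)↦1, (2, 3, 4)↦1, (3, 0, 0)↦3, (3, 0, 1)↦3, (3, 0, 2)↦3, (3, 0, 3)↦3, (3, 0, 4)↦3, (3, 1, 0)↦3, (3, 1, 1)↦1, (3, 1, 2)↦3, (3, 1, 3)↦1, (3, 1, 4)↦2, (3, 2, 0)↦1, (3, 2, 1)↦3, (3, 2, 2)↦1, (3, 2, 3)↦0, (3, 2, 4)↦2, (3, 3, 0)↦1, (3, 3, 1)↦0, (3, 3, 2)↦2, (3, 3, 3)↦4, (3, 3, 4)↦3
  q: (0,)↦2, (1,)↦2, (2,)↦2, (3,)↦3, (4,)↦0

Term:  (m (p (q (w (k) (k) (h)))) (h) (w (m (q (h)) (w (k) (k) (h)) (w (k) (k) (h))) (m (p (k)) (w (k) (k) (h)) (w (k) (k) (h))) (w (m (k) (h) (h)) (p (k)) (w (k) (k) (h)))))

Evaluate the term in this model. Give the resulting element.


value = 2

  k = 1
  k = 1
  h = 3
  (w (k) (k) (h)) = w(1, 1, 3) = 4
  (q (w (k) (k) (h))) = q(4,) = 0
  (p (q (w (k) (k) (h)))) = p(0,) = 2
  h = 3
  h = 3
  (q (h)) = q(3,) = 3
  k = 1
  k = 1
  h = 3
  (w (k) (k) (h)) = w(1, 1, 3) = 4
  k = 1
  k = 1
  h = 3
  (w (k) (k) (h)) = w(1, 1, 3) = 4
  (m (q (h)) (w (k) (k) (h)) (w (k) (k) (h))) = m(3, 4, 4) = 2
  k = 1
  (p (k)) = p(1,) = 1
  k = 1
  k = 1
  h = 3
  (w (k) (k) (h)) = w(1, 1, 3) = 4
  k = 1
  k = 1
  h = 3
  (w (k) (k) (h)) = w(1, 1, 3) = 4
  (m (p (k)) (w (k) (k) (h)) (w (k) (k) (h))) = m(1, 4, 4) = 2
  k = 1
  h = 3
  h = 3
  (m (k) (h) (h)) = m(1, 3, 3) = 3
  k = 1
  (p (k)) = p(1,) = 1
  k = 1
  k = 1
  h = 3
  (w (k) (k) (h)) = w(1, 1, 3) = 4
  (w (m (k) (h) (h)) (p (k)) (w (k) (k) (h))) = w(3, 1, 4) = 2
  (w (m (q (h)) (w (k) (k) (h)) (w (k) (k) (h))) (m (p (k)) (w (k) (k) (h)) (w (k) (k) (h))) (w (m (k) (h) (h)) (p (k)) (w (k) (k) (h)))) = w(2, 2, 2) = 3
  (m (p (q (w (k) (k) (h)))) (h) (w (m (q (h)) (w (k) (k) (h)) (w (k) (k) (h))) (m (p (k)) (w (k) (k) (h)) (w (k) (k) (h))) (w (m (k) (h) (h)) (p (k)) (w (k) (k) (h))))) = m(2, 3, 3) = 2


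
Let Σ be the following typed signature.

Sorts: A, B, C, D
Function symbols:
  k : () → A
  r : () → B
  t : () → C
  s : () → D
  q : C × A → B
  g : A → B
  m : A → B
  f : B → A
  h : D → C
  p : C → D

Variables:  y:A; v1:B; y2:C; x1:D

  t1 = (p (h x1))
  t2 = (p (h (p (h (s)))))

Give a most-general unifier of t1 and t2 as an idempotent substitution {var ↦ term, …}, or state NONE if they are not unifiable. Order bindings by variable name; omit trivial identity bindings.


{x1 ↦ (p (h (s)))}


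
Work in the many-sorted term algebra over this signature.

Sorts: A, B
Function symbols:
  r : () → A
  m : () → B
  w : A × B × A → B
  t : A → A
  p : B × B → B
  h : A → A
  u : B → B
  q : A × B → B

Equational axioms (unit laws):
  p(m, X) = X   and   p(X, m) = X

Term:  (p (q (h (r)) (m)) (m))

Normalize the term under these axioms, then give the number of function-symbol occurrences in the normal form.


size = 4

1. (p (q (h (r)) (m)) (m))  →  (q (h (r)) (m))
normal form: (q (h (r)) (m))
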